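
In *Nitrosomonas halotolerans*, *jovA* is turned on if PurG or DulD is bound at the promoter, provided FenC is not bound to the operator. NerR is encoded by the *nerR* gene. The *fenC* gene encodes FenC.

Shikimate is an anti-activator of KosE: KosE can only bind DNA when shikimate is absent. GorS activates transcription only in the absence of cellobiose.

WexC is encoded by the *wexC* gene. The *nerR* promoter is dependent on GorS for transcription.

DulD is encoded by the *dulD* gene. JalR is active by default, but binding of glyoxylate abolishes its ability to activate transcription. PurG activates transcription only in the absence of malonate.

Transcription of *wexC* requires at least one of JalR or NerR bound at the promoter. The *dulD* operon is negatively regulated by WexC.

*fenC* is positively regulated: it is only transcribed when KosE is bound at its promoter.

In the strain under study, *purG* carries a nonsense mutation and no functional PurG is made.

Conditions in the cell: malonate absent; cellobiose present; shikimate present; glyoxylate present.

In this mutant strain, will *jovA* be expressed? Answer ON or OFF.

ON

Shikimate is present, so KosE is inactive.
Required activator KosE is absent, so *fenC* is not transcribed.
So FenC is not produced.
PurG is non-functional in this strain, so it has no effect.
Glyoxylate is present, so JalR is inactive.
Cellobiose is present, so GorS is inactive.
Required activator GorS is absent, so *nerR* is not transcribed.
So NerR is not produced.
No activator is available at the *wexC* promoter, so *wexC* is not transcribed.
So WexC is not produced.
With no repressor bound, *dulD* is transcribed.
So DulD is produced and active.
Activator DulD is present, so *jovA* is transcribed.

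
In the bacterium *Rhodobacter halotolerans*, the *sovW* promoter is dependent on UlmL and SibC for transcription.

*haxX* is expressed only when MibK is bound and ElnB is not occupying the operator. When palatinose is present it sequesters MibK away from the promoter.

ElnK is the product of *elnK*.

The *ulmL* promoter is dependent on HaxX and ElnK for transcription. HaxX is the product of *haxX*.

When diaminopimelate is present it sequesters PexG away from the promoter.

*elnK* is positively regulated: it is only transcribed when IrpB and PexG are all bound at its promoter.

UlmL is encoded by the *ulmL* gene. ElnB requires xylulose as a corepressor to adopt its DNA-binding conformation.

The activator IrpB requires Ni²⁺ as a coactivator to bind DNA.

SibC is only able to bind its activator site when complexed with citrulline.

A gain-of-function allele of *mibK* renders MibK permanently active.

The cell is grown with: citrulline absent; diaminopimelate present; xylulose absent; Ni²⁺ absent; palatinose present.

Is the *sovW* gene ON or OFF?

Xylulose is absent, so ElnB is inactive.
MibK is constitutively active in this strain.
No repressor is bound and MibK is active, so *haxX* is transcribed.
So HaxX is produced and active.
Ni²⁺ is absent, so IrpB is inactive.
Diaminopimelate is present, so PexG is inactive.
Required activator IrpB is absent, so *elnK* is not transcribed.
So ElnK is not produced.
Required activator ElnK is absent, so *ulmL* is not transcribed.
So UlmL is not produced.
Citrulline is absent, so SibC is inactive.
Required activator UlmL is absent, so *sovW* is not transcribed.

OFF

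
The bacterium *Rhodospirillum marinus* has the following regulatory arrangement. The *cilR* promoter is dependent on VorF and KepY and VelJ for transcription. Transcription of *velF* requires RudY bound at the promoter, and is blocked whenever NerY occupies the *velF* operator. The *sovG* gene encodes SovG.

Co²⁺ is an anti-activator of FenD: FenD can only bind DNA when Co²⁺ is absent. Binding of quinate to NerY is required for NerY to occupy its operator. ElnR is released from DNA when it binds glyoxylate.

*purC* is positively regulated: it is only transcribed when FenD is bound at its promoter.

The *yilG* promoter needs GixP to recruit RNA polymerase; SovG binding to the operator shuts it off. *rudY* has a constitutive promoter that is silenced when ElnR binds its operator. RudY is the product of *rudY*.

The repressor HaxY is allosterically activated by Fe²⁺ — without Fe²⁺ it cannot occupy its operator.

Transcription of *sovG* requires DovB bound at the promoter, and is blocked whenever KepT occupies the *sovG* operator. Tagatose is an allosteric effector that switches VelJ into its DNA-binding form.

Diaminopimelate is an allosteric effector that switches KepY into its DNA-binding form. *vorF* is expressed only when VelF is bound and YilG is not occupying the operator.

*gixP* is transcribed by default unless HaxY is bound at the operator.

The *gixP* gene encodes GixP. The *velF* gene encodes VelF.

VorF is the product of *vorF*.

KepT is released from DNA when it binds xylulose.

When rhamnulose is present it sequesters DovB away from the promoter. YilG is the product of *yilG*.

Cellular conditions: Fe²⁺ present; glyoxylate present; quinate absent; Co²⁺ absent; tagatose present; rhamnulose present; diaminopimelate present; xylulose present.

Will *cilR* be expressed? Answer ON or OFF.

ON

Fe²⁺ is present, so HaxY is active.
With repressor HaxY bound, *gixP* is not transcribed.
So GixP is not produced.
Rhamnulose is present, so DovB is inactive.
Xylulose is present, so KepT is inactive.
Required activator DovB is absent, so *sovG* is not transcribed.
So SovG is not produced.
Required activator GixP is absent, so *yilG* is not transcribed.
So YilG is not produced.
Glyoxylate is present, so ElnR is inactive.
With no repressor bound, *rudY* is transcribed.
So RudY is produced and active.
Quinate is absent, so NerY is inactive.
No repressor is bound and RudY is active, so *velF* is transcribed.
So VelF is produced and active.
No repressor is bound and VelF is active, so *vorF* is transcribed.
So VorF is produced and active.
Diaminopimelate is present, so KepY is active.
Tagatose is present, so VelJ is active.
No repressor is bound and VorF and KepY and VelJ are active, so *cilR* is transcribed.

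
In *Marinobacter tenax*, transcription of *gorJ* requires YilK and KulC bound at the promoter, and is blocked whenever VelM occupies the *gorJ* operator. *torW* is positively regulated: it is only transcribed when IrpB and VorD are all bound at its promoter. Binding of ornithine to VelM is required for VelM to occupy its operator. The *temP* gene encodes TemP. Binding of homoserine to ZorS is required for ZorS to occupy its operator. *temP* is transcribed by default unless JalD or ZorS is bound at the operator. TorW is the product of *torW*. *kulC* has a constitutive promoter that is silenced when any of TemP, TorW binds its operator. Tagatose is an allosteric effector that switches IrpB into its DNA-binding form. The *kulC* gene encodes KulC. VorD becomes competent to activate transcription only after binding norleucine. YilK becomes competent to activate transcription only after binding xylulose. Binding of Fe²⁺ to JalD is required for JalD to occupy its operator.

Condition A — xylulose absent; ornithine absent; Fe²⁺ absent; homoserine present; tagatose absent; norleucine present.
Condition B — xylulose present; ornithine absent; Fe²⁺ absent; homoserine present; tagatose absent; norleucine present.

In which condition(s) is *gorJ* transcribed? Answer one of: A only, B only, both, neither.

Condition A:
Xylulose is absent, so YilK is inactive.
Ornithine is absent, so VelM is inactive.
Fe²⁺ is absent, so JalD is inactive.
Homoserine is present, so ZorS is active.
With repressor ZorS bound, *temP* is not transcribed.
So TemP is not produced.
Tagatose is absent, so IrpB is inactive.
Norleucine is present, so VorD is active.
Required activator IrpB is absent, so *torW* is not transcribed.
So TorW is not produced.
With no repressor bound, *kulC* is transcribed.
So KulC is produced and active.
Required activator YilK is absent, so *gorJ* is not transcribed.
→ *gorJ* is OFF in A.
Condition B:
Xylulose is present, so YilK is active.
Ornithine is absent, so VelM is inactive.
Fe²⁺ is absent, so JalD is inactive.
Homoserine is present, so ZorS is active.
With repressor ZorS bound, *temP* is not transcribed.
So TemP is not produced.
Tagatose is absent, so IrpB is inactive.
Norleucine is present, so VorD is active.
Required activator IrpB is absent, so *torW* is not transcribed.
So TorW is not produced.
With no repressor bound, *kulC* is transcribed.
So KulC is produced and active.
No repressor is bound and YilK and KulC are active, so *gorJ* is transcribed.
→ *gorJ* is ON in B.

B only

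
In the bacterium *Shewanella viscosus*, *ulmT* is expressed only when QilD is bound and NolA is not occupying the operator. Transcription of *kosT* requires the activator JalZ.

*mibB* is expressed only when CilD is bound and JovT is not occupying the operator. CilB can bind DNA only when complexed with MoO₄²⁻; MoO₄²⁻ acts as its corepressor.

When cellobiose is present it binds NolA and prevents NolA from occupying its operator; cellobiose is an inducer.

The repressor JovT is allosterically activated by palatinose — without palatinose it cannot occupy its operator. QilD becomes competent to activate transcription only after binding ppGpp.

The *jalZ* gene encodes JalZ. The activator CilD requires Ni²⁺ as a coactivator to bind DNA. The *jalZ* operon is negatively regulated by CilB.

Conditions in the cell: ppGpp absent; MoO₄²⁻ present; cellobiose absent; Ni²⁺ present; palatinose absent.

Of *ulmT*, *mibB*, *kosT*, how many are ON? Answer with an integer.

Cellobiose is absent, so NolA is active.
ppGpp is absent, so QilD is inactive.
With repressor NolA bound, *ulmT* is not transcribed.
→ *ulmT* is OFF.
Palatinose is absent, so JovT is inactive.
Ni²⁺ is present, so CilD is active.
No repressor is bound and CilD is active, so *mibB* is transcribed.
→ *mibB* is ON.
MoO₄²⁻ is present, so CilB is active.
With repressor CilB bound, *jalZ* is not transcribed.
So JalZ is not produced.
Required activator JalZ is absent, so *kosT* is not transcribed.
→ *kosT* is OFF.
1 of the 3 genes is transcribed.

1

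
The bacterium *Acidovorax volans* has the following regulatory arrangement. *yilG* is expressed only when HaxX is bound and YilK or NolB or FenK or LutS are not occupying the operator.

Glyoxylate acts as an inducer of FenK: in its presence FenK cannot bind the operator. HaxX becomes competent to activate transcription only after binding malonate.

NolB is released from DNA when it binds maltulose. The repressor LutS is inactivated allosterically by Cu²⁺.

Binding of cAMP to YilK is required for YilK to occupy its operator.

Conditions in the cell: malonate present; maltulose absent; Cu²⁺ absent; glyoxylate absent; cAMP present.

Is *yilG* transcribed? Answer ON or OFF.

cAMP is present, so YilK is active.
Maltulose is absent, so NolB is active.
Malonate is present, so HaxX is active.
Glyoxylate is absent, so FenK is active.
Cu²⁺ is absent, so LutS is active.
With repressor YilK bound, *yilG* is not transcribed.

OFF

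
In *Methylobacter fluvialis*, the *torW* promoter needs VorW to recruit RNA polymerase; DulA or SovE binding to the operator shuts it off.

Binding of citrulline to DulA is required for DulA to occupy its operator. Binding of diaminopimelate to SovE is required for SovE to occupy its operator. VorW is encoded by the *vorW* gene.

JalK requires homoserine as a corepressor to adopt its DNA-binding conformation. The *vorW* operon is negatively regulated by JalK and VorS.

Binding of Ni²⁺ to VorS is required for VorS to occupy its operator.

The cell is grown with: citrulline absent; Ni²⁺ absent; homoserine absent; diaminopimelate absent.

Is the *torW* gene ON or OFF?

ON

Citrulline is absent, so DulA is inactive.
Homoserine is absent, so JalK is inactive.
Ni²⁺ is absent, so VorS is inactive.
With no repressor bound, *vorW* is transcribed.
So VorW is produced and active.
Diaminopimelate is absent, so SovE is inactive.
No repressor is bound and VorW is active, so *torW* is transcribed.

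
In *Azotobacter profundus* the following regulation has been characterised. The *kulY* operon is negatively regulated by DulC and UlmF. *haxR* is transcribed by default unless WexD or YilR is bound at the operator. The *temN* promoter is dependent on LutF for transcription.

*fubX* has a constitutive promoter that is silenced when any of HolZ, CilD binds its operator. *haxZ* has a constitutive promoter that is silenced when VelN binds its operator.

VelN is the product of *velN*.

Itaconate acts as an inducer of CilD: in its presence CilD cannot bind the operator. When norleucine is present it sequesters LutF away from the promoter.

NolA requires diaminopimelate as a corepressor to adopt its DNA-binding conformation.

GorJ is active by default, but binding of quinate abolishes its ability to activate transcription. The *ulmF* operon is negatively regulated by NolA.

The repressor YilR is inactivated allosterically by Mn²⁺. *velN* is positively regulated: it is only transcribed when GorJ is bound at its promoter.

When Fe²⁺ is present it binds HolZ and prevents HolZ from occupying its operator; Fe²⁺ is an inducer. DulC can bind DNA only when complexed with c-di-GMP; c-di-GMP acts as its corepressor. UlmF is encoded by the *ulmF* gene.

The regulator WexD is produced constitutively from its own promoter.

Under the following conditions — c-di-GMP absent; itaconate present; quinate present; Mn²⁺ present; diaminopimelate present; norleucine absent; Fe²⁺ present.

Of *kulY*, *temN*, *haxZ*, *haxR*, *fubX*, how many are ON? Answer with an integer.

c-di-GMP is absent, so DulC is inactive.
Diaminopimelate is present, so NolA is active.
With repressor NolA bound, *ulmF* is not transcribed.
So UlmF is not produced.
With no repressor bound, *kulY* is transcribed.
→ *kulY* is ON.
Norleucine is absent, so LutF is active.
No repressor is bound and LutF is active, so *temN* is transcribed.
→ *temN* is ON.
Quinate is present, so GorJ is inactive.
Required activator GorJ is absent, so *velN* is not transcribed.
So VelN is not produced.
With no repressor bound, *haxZ* is transcribed.
→ *haxZ* is ON.
WexD is produced constitutively and is active.
Mn²⁺ is present, so YilR is inactive.
With repressor WexD bound, *haxR* is not transcribed.
→ *haxR* is OFF.
Fe²⁺ is present, so HolZ is inactive.
Itaconate is present, so CilD is inactive.
With no repressor bound, *fubX* is transcribed.
→ *fubX* is ON.
4 of the 5 genes are transcribed.

4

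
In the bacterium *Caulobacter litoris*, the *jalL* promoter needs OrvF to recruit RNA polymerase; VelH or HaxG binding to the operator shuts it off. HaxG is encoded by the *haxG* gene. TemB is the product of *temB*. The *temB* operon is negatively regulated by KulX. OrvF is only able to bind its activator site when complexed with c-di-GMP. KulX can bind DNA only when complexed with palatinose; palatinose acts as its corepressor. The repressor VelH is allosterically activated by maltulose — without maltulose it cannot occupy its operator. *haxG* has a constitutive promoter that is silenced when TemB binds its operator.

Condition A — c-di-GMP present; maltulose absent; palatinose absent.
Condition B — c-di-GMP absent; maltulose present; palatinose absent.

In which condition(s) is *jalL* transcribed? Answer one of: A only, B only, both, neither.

A only

Condition A:
c-di-GMP is present, so OrvF is active.
Maltulose is absent, so VelH is inactive.
Palatinose is absent, so KulX is inactive.
With no repressor bound, *temB* is transcribed.
So TemB is produced and active.
With repressor TemB bound, *haxG* is not transcribed.
So HaxG is not produced.
No repressor is bound and OrvF is active, so *jalL* is transcribed.
→ *jalL* is ON in A.
Condition B:
c-di-GMP is absent, so OrvF is inactive.
Maltulose is present, so VelH is active.
Palatinose is absent, so KulX is inactive.
With no repressor bound, *temB* is transcribed.
So TemB is produced and active.
With repressor TemB bound, *haxG* is not transcribed.
So HaxG is not produced.
With repressor VelH bound, *jalL* is not transcribed.
→ *jalL* is OFF in B.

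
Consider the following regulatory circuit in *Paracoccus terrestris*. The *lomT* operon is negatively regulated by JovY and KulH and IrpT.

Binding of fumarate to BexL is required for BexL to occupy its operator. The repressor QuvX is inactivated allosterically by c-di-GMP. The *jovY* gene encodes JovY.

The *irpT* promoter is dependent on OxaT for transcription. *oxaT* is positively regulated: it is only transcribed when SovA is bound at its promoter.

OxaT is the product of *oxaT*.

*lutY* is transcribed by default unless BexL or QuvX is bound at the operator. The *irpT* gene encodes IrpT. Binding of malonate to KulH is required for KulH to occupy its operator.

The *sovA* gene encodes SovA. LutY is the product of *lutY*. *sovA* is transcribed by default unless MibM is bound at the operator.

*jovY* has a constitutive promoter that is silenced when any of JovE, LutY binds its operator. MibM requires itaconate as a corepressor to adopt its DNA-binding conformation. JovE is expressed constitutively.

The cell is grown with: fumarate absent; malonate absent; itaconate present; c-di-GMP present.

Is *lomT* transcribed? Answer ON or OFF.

JovE is produced constitutively and is active.
Fumarate is absent, so BexL is inactive.
c-di-GMP is present, so QuvX is inactive.
With no repressor bound, *lutY* is transcribed.
So LutY is produced and active.
With repressor JovE bound, *jovY* is not transcribed.
So JovY is not produced.
Malonate is absent, so KulH is inactive.
Itaconate is present, so MibM is active.
With repressor MibM bound, *sovA* is not transcribed.
So SovA is not produced.
Required activator SovA is absent, so *oxaT* is not transcribed.
So OxaT is not produced.
Required activator OxaT is absent, so *irpT* is not transcribed.
So IrpT is not produced.
With no repressor bound, *lomT* is transcribed.

ON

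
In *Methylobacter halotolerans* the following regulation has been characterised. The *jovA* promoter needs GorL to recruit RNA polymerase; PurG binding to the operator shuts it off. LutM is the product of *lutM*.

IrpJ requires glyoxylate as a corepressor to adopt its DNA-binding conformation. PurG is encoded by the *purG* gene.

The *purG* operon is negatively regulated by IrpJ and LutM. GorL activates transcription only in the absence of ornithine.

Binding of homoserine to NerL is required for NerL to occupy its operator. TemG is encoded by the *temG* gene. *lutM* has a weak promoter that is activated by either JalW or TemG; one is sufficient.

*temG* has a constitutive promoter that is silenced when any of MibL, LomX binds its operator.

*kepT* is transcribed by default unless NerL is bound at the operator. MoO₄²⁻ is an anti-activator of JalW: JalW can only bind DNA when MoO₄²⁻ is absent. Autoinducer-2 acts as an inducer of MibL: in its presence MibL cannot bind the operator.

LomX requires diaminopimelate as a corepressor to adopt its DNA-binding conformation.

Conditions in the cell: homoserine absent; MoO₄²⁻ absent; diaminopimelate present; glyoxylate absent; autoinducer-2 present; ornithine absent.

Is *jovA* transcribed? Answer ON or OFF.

Glyoxylate is absent, so IrpJ is inactive.
MoO₄²⁻ is absent, so JalW is active.
Autoinducer-2 is present, so MibL is inactive.
Diaminopimelate is present, so LomX is active.
With repressor LomX bound, *temG* is not transcribed.
So TemG is not produced.
Activator JalW is present, so *lutM* is transcribed.
So LutM is produced and active.
With repressor LutM bound, *purG* is not transcribed.
So PurG is not produced.
Ornithine is absent, so GorL is active.
No repressor is bound and GorL is active, so *jovA* is transcribed.

ON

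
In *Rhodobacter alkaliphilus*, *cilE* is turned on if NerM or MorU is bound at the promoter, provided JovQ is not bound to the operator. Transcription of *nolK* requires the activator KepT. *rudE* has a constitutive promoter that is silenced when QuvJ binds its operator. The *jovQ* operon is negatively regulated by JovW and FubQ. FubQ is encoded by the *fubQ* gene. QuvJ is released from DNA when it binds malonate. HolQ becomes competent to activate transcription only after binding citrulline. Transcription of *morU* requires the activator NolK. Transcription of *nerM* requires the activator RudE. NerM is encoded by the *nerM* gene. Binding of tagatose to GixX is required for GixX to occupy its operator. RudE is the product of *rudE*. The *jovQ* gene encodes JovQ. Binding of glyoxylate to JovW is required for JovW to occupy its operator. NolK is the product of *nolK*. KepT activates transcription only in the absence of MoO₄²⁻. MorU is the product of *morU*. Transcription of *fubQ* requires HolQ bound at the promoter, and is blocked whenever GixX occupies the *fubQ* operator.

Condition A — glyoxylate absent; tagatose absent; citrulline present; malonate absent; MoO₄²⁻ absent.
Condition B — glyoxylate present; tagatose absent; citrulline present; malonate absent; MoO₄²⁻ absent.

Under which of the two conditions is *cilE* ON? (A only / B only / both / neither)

Condition A:
Glyoxylate is absent, so JovW is inactive.
Tagatose is absent, so GixX is inactive.
Citrulline is present, so HolQ is active.
No repressor is bound and HolQ is active, so *fubQ* is transcribed.
So FubQ is produced and active.
With repressor FubQ bound, *jovQ* is not transcribed.
So JovQ is not produced.
Malonate is absent, so QuvJ is active.
With repressor QuvJ bound, *rudE* is not transcribed.
So RudE is not produced.
Required activator RudE is absent, so *nerM* is not transcribed.
So NerM is not produced.
MoO₄²⁻ is absent, so KepT is active.
No repressor is bound and KepT is active, so *nolK* is transcribed.
So NolK is produced and active.
No repressor is bound and NolK is active, so *morU* is transcribed.
So MorU is produced and active.
Activator MorU is present, so *cilE* is transcribed.
→ *cilE* is ON in A.
Condition B:
Glyoxylate is present, so JovW is active.
Tagatose is absent, so GixX is inactive.
Citrulline is present, so HolQ is active.
No repressor is bound and HolQ is active, so *fubQ* is transcribed.
So FubQ is produced and active.
With repressor JovW bound, *jovQ* is not transcribed.
So JovQ is not produced.
Malonate is absent, so QuvJ is active.
With repressor QuvJ bound, *rudE* is not transcribed.
So RudE is not produced.
Required activator RudE is absent, so *nerM* is not transcribed.
So NerM is not produced.
MoO₄²⁻ is absent, so KepT is active.
No repressor is bound and KepT is active, so *nolK* is transcribed.
So NolK is produced and active.
No repressor is bound and NolK is active, so *morU* is transcribed.
So MorU is produced and active.
Activator MorU is present, so *cilE* is transcribed.
→ *cilE* is ON in B.

both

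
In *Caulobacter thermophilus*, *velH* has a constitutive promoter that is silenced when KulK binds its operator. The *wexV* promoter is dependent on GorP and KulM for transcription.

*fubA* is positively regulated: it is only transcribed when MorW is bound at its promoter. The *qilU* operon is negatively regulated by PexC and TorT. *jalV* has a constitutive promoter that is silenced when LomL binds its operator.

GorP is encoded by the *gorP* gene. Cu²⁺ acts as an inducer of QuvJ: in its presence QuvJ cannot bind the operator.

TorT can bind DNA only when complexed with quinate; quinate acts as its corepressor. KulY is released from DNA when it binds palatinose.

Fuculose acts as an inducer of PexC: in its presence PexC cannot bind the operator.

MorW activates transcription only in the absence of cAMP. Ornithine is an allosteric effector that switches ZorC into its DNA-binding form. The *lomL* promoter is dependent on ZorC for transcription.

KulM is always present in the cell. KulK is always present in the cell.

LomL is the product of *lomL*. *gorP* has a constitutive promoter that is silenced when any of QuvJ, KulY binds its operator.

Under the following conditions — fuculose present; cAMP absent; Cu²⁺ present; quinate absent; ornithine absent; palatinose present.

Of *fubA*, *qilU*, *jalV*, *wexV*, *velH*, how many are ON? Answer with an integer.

cAMP is absent, so MorW is active.
No repressor is bound and MorW is active, so *fubA* is transcribed.
→ *fubA* is ON.
Fuculose is present, so PexC is inactive.
Quinate is absent, so TorT is inactive.
With no repressor bound, *qilU* is transcribed.
→ *qilU* is ON.
Ornithine is absent, so ZorC is inactive.
Required activator ZorC is absent, so *lomL* is not transcribed.
So LomL is not produced.
With no repressor bound, *jalV* is transcribed.
→ *jalV* is ON.
Cu²⁺ is present, so QuvJ is inactive.
Palatinose is present, so KulY is inactive.
With no repressor bound, *gorP* is transcribed.
So GorP is produced and active.
KulM is produced constitutively and is active.
No repressor is bound and GorP and KulM are active, so *wexV* is transcribed.
→ *wexV* is ON.
KulK is produced constitutively and is active.
With repressor KulK bound, *velH* is not transcribed.
→ *velH* is OFF.
4 of the 5 genes are transcribed.

4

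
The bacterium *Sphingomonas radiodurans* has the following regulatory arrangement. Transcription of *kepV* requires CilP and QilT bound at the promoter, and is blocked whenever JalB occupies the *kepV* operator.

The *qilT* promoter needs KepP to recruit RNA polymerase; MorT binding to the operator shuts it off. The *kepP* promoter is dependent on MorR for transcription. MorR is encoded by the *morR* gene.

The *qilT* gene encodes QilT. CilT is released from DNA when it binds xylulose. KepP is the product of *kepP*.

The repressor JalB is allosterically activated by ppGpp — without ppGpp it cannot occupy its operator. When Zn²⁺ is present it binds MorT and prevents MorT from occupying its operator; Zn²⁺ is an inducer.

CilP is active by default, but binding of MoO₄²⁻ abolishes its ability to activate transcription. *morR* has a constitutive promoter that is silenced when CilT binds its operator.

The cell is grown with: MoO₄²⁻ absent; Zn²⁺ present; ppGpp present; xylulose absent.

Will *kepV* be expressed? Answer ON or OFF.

OFF

MoO₄²⁻ is absent, so CilP is active.
Xylulose is absent, so CilT is active.
With repressor CilT bound, *morR* is not transcribed.
So MorR is not produced.
Required activator MorR is absent, so *kepP* is not transcribed.
So KepP is not produced.
Zn²⁺ is present, so MorT is inactive.
Required activator KepP is absent, so *qilT* is not transcribed.
So QilT is not produced.
ppGpp is present, so JalB is active.
With repressor JalB bound, *kepV* is not transcribed.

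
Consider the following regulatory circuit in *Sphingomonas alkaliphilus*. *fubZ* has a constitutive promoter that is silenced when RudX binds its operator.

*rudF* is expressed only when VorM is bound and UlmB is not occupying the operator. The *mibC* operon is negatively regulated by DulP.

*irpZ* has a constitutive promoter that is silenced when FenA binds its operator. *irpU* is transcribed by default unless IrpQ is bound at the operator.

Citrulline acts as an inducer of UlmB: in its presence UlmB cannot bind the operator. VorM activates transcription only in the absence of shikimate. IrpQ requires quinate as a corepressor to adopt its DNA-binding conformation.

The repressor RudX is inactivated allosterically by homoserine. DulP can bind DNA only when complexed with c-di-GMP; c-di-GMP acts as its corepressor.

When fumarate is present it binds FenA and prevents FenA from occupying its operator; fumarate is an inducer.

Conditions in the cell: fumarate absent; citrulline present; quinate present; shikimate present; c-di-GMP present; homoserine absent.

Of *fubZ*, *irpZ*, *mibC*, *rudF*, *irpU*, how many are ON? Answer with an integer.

Homoserine is absent, so RudX is active.
With repressor RudX bound, *fubZ* is not transcribed.
→ *fubZ* is OFF.
Fumarate is absent, so FenA is active.
With repressor FenA bound, *irpZ* is not transcribed.
→ *irpZ* is OFF.
c-di-GMP is present, so DulP is active.
With repressor DulP bound, *mibC* is not transcribed.
→ *mibC* is OFF.
Citrulline is present, so UlmB is inactive.
Shikimate is present, so VorM is inactive.
Required activator VorM is absent, so *rudF* is not transcribed.
→ *rudF* is OFF.
Quinate is present, so IrpQ is active.
With repressor IrpQ bound, *irpU* is not transcribed.
→ *irpU* is OFF.
0 of the 5 genes are transcribed.

0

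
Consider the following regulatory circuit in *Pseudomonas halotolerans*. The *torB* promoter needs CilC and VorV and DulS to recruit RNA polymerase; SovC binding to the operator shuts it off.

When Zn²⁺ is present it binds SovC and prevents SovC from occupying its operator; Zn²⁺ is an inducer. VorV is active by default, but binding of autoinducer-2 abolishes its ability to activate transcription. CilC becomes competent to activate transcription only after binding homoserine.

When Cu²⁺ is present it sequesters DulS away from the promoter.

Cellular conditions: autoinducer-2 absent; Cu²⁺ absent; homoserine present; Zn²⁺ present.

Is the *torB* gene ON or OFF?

ON

Homoserine is present, so CilC is active.
Zn²⁺ is present, so SovC is inactive.
Autoinducer-2 is absent, so VorV is active.
Cu²⁺ is absent, so DulS is active.
No repressor is bound and CilC and VorV and DulS are active, so *torB* is transcribed.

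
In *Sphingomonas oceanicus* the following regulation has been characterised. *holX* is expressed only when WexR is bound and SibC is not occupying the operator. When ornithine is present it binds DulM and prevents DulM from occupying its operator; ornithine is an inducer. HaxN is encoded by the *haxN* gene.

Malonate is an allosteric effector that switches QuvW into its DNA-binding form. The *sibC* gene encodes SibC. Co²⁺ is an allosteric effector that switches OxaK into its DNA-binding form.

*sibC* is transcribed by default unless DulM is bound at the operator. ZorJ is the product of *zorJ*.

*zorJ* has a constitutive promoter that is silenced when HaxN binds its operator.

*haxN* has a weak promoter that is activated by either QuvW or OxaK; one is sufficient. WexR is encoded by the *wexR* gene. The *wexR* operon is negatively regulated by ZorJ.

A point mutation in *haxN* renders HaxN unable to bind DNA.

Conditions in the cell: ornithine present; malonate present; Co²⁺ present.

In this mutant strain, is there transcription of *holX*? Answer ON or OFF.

OFF

Ornithine is present, so DulM is inactive.
With no repressor bound, *sibC* is transcribed.
So SibC is produced and active.
HaxN is non-functional in this strain, so it has no effect.
With no repressor bound, *zorJ* is transcribed.
So ZorJ is produced and active.
With repressor ZorJ bound, *wexR* is not transcribed.
So WexR is not produced.
With repressor SibC bound, *holX* is not transcribed.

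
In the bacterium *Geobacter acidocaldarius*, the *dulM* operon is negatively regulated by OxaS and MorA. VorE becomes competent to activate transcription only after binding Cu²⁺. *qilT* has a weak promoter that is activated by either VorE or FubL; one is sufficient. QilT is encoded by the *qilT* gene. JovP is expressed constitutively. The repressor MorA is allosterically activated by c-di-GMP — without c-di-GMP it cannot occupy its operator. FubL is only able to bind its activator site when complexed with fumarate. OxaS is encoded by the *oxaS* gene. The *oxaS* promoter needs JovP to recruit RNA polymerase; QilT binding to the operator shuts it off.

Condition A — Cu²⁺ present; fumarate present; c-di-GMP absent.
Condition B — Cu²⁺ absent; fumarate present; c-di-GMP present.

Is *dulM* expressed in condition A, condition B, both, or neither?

A only

Condition A:
JovP is produced constitutively and is active.
Cu²⁺ is present, so VorE is active.
Fumarate is present, so FubL is active.
Activator VorE is present, so *qilT* is transcribed.
So QilT is produced and active.
With repressor QilT bound, *oxaS* is not transcribed.
So OxaS is not produced.
c-di-GMP is absent, so MorA is inactive.
With no repressor bound, *dulM* is transcribed.
→ *dulM* is ON in A.
Condition B:
JovP is produced constitutively and is active.
Cu²⁺ is absent, so VorE is inactive.
Fumarate is present, so FubL is active.
Activator FubL is present, so *qilT* is transcribed.
So QilT is produced and active.
With repressor QilT bound, *oxaS* is not transcribed.
So OxaS is not produced.
c-di-GMP is present, so MorA is active.
With repressor MorA bound, *dulM* is not transcribed.
→ *dulM* is OFF in B.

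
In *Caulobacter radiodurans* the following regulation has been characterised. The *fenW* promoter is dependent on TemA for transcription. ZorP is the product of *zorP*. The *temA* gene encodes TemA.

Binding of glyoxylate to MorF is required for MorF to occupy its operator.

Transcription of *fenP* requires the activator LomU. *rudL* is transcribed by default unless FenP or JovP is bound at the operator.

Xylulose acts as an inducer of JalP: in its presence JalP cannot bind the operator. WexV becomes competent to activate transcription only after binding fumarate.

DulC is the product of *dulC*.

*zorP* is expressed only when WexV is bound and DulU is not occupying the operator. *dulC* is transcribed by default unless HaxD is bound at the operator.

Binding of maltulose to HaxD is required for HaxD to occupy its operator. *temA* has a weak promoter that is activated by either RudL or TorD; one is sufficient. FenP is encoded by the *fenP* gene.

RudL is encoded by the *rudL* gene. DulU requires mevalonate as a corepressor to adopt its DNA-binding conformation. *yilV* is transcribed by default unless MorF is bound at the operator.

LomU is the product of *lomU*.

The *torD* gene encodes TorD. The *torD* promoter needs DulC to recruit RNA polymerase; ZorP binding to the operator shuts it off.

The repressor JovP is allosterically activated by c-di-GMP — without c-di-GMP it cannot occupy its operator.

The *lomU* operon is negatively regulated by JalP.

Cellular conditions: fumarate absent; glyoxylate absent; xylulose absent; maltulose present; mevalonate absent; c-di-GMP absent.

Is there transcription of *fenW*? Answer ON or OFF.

ON

Xylulose is absent, so JalP is active.
With repressor JalP bound, *lomU* is not transcribed.
So LomU is not produced.
Required activator LomU is absent, so *fenP* is not transcribed.
So FenP is not produced.
c-di-GMP is absent, so JovP is inactive.
With no repressor bound, *rudL* is transcribed.
So RudL is produced and active.
Maltulose is present, so HaxD is active.
With repressor HaxD bound, *dulC* is not transcribed.
So DulC is not produced.
Mevalonate is absent, so DulU is inactive.
Fumarate is absent, so WexV is inactive.
Required activator WexV is absent, so *zorP* is not transcribed.
So ZorP is not produced.
Required activator DulC is absent, so *torD* is not transcribed.
So TorD is not produced.
Activator RudL is present, so *temA* is transcribed.
So TemA is produced and active.
No repressor is bound and TemA is active, so *fenW* is transcribed.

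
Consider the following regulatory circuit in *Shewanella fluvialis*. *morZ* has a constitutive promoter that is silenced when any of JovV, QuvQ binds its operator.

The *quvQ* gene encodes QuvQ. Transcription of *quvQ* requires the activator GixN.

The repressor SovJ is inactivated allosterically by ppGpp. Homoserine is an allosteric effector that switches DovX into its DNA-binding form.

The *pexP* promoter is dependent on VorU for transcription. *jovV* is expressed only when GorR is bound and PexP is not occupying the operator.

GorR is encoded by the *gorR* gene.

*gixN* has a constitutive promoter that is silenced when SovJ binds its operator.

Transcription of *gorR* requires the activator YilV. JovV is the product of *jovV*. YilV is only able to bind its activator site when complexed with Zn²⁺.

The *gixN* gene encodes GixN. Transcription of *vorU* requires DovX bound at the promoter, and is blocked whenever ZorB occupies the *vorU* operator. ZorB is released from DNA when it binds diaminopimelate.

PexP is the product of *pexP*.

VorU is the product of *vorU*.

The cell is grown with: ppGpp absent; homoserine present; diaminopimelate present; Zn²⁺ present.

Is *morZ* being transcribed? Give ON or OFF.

ON

Zn²⁺ is present, so YilV is active.
No repressor is bound and YilV is active, so *gorR* is transcribed.
So GorR is produced and active.
Diaminopimelate is present, so ZorB is inactive.
Homoserine is present, so DovX is active.
No repressor is bound and DovX is active, so *vorU* is transcribed.
So VorU is produced and active.
No repressor is bound and VorU is active, so *pexP* is transcribed.
So PexP is produced and active.
With repressor PexP bound, *jovV* is not transcribed.
So JovV is not produced.
ppGpp is absent, so SovJ is active.
With repressor SovJ bound, *gixN* is not transcribed.
So GixN is not produced.
Required activator GixN is absent, so *quvQ* is not transcribed.
So QuvQ is not produced.
With no repressor bound, *morZ* is transcribed.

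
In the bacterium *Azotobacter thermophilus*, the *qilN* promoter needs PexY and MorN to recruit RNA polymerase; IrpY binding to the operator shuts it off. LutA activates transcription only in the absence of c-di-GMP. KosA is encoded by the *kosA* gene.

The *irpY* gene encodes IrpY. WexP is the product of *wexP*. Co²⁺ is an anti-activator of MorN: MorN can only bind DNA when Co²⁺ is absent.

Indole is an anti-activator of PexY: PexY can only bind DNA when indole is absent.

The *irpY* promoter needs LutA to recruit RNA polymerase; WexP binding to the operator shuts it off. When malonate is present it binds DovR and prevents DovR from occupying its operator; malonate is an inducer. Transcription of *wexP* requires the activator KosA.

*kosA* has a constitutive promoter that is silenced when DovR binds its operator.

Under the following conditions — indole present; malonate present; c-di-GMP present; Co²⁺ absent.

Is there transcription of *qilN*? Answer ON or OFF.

OFF

Indole is present, so PexY is inactive.
c-di-GMP is present, so LutA is inactive.
Malonate is present, so DovR is inactive.
With no repressor bound, *kosA* is transcribed.
So KosA is produced and active.
No repressor is bound and KosA is active, so *wexP* is transcribed.
So WexP is produced and active.
With repressor WexP bound, *irpY* is not transcribed.
So IrpY is not produced.
Co²⁺ is absent, so MorN is active.
Required activator PexY is absent, so *qilN* is not transcribed.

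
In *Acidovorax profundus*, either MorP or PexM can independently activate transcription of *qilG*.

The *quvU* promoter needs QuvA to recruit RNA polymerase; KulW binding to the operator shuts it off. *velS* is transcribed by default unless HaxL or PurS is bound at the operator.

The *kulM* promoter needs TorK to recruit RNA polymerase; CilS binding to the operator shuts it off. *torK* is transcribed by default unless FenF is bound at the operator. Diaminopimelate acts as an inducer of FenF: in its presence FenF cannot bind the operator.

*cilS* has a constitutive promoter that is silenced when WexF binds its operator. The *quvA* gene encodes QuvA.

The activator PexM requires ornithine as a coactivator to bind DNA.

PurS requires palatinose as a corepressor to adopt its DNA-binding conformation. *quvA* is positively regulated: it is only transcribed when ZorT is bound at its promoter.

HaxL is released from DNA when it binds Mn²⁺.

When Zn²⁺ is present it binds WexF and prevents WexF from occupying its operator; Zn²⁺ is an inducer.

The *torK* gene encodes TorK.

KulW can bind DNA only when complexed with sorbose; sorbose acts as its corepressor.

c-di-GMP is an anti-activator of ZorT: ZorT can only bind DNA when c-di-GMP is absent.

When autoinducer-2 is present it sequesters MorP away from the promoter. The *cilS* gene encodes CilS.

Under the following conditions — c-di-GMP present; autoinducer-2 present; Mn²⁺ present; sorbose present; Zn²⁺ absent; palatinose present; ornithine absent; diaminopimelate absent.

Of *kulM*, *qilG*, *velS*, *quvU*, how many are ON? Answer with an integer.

Diaminopimelate is absent, so FenF is active.
With repressor FenF bound, *torK* is not transcribed.
So TorK is not produced.
Zn²⁺ is absent, so WexF is active.
With repressor WexF bound, *cilS* is not transcribed.
So CilS is not produced.
Required activator TorK is absent, so *kulM* is not transcribed.
→ *kulM* is OFF.
Autoinducer-2 is present, so MorP is inactive.
Ornithine is absent, so PexM is inactive.
No activator is available at the *qilG* promoter, so *qilG* is not transcribed.
→ *qilG* is OFF.
Mn²⁺ is present, so HaxL is inactive.
Palatinose is present, so PurS is active.
With repressor PurS bound, *velS* is not transcribed.
→ *velS* is OFF.
Sorbose is present, so KulW is active.
c-di-GMP is present, so ZorT is inactive.
Required activator ZorT is absent, so *quvA* is not transcribed.
So QuvA is not produced.
With repressor KulW bound, *quvU* is not transcribed.
→ *quvU* is OFF.
0 of the 4 genes are transcribed.

0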